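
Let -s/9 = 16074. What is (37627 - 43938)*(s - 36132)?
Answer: 1141016178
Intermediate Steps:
s = -144666 (s = -9*16074 = -144666)
(37627 - 43938)*(s - 36132) = (37627 - 43938)*(-144666 - 36132) = -6311*(-180798) = 1141016178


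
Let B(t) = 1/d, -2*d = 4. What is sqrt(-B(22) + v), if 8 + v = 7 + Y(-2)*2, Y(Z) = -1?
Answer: I*sqrt(10)/2 ≈ 1.5811*I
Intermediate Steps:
d = -2 (d = -1/2*4 = -2)
B(t) = -1/2 (B(t) = 1/(-2) = -1/2)
v = -3 (v = -8 + (7 - 1*2) = -8 + (7 - 2) = -8 + 5 = -3)
sqrt(-B(22) + v) = sqrt(-1*(-1/2) - 3) = sqrt(1/2 - 3) = sqrt(-5/2) = I*sqrt(10)/2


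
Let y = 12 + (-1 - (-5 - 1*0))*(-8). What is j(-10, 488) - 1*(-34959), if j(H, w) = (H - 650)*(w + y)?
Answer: -273921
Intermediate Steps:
y = -20 (y = 12 + (-1 - (-5 + 0))*(-8) = 12 + (-1 - 1*(-5))*(-8) = 12 + (-1 + 5)*(-8) = 12 + 4*(-8) = 12 - 32 = -20)
j(H, w) = (-650 + H)*(-20 + w) (j(H, w) = (H - 650)*(w - 20) = (-650 + H)*(-20 + w))
j(-10, 488) - 1*(-34959) = (13000 - 650*488 - 20*(-10) - 10*488) - 1*(-34959) = (13000 - 317200 + 200 - 4880) + 34959 = -308880 + 34959 = -273921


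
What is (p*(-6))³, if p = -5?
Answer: 27000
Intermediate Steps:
(p*(-6))³ = (-5*(-6))³ = 30³ = 27000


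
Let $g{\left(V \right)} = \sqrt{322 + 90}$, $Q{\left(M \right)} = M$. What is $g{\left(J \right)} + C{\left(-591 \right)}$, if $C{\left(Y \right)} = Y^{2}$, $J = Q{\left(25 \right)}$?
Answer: $349281 + 2 \sqrt{103} \approx 3.493 \cdot 10^{5}$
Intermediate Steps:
$J = 25$
$g{\left(V \right)} = 2 \sqrt{103}$ ($g{\left(V \right)} = \sqrt{412} = 2 \sqrt{103}$)
$g{\left(J \right)} + C{\left(-591 \right)} = 2 \sqrt{103} + \left(-591\right)^{2} = 2 \sqrt{103} + 349281 = 349281 + 2 \sqrt{103}$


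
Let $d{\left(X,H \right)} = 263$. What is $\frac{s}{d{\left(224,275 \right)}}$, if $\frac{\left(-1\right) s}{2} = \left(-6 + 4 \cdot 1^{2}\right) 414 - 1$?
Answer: $\frac{1658}{263} \approx 6.3042$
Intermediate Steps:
$s = 1658$ ($s = - 2 \left(\left(-6 + 4 \cdot 1^{2}\right) 414 - 1\right) = - 2 \left(\left(-6 + 4 \cdot 1\right) 414 - 1\right) = - 2 \left(\left(-6 + 4\right) 414 - 1\right) = - 2 \left(\left(-2\right) 414 - 1\right) = - 2 \left(-828 - 1\right) = \left(-2\right) \left(-829\right) = 1658$)
$\frac{s}{d{\left(224,275 \right)}} = \frac{1658}{263}$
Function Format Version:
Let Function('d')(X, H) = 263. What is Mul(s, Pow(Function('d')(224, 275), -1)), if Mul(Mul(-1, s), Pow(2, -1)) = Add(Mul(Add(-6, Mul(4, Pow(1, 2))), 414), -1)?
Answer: Rational(1658, 263) ≈ 6.3042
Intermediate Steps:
s = 1658 (s = Mul(-2, Add(Mul(Add(-6, Mul(4, Pow(1, 2))), 414), -1)) = Mul(-2, Add(Mul(Add(-6, Mul(4, 1)), 414), -1)) = Mul(-2, Add(Mul(Add(-6, 4), 414), -1)) = Mul(-2, Add(Mul(-2, 414), -1)) = Mul(-2, Add(-828, -1)) = Mul(-2, -829) = 1658)
Mul(s, Pow(Function('d')(224, 275), -1)) = Mul(1658, Pow(263, -1)) = Mul(1658, Rational(1, 263)) = Rational(1658, 263)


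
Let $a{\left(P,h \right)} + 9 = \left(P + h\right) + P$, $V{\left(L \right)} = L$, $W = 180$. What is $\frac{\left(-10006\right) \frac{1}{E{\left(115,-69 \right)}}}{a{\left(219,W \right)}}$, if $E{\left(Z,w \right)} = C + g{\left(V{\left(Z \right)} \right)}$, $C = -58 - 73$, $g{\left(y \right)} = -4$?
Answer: $\frac{10006}{82215} \approx 0.12171$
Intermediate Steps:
$a{\left(P,h \right)} = -9 + h + 2 P$ ($a{\left(P,h \right)} = -9 + \left(\left(P + h\right) + P\right) = -9 + \left(h + 2 P\right) = -9 + h + 2 P$)
$C = -131$ ($C = -58 - 73 = -131$)
$E{\left(Z,w \right)} = -135$ ($E{\left(Z,w \right)} = -131 - 4 = -135$)
$\frac{\left(-10006\right) \frac{1}{E{\left(115,-69 \right)}}}{a{\left(219,W \right)}} = \frac{\left(-10006\right) \frac{1}{-135}}{-9 + 180 + 2 \cdot 219} = \frac{\left(-10006\right) \left(- \frac{1}{135}\right)}{-9 + 180 + 438} = \frac{10006}{135 \cdot 609} = \frac{10006}{135} \cdot \frac{1}{609} = \frac{10006}{82215}$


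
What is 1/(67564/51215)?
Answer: 51215/67564 ≈ 0.75802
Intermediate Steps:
1/(67564/51215) = 51215/67564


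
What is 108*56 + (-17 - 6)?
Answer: 6025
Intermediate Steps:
108*56 + (-17 - 6) = 6048 - 23 = 6025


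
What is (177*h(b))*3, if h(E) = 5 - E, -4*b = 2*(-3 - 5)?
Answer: 531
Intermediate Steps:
b = 4 (b = -(-3 - 5)/2 = -(-8)/2 = -¼*(-16) = 4)
(177*h(b))*3 = (177*(5 - 1*4))*3 = (177*(5 - 4))*3 = (177*1)*3 = 177*3 = 531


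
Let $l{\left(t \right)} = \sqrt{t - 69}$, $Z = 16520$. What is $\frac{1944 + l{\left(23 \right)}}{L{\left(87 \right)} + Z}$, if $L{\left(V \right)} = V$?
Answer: $\frac{1944}{16607} + \frac{i \sqrt{46}}{16607} \approx 0.11706 + 0.0004084 i$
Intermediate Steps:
$l{\left(t \right)} = \sqrt{-69 + t}$
$\frac{1944 + l{\left(23 \right)}}{L{\left(87 \right)} + Z} = \frac{1944 + \sqrt{-69 + 23}}{87 + 16520} = \frac{1944 + \sqrt{-46}}{16607} = \left(1944 + i \sqrt{46}\right) \frac{1}{16607} = \frac{1944}{16607} + \frac{i \sqrt{46}}{16607}$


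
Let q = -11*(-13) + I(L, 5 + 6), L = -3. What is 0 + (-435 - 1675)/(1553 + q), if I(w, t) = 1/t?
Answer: -23210/18657 ≈ -1.2440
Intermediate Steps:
q = 1574/11 (q = -11*(-13) + 1/(5 + 6) = 143 + 1/11 = 1574/11 ≈ 143.09)
0 + (-435 - 1675)/(1553 + q) = 0 + (-435 - 1675)/(1553 + 1574/11) = 0 - 2110/18657/11 = 0 - 2110*11/18657 = 0 - 23210/18657 = -23210/18657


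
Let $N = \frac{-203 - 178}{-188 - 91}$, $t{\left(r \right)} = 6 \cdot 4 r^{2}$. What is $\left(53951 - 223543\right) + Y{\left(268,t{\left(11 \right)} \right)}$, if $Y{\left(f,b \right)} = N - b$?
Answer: $- \frac{16042001}{93} \approx -1.7249 \cdot 10^{5}$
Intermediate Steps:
$t{\left(r \right)} = 24 r^{2}$
$N = \frac{127}{93}$ ($N = - \frac{381}{-279} = \left(-381\right) \left(- \frac{1}{279}\right) = \frac{127}{93} \approx 1.3656$)
$Y{\left(f,b \right)} = \frac{127}{93} - b$
$\left(53951 - 223543\right) + Y{\left(268,t{\left(11 \right)} \right)} = \left(53951 - 223543\right) + \left(\frac{127}{93} - 24 \cdot 11^{2}\right) = -169592 + \left(\frac{127}{93} - 24 \cdot 121\right) = -169592 + \left(\frac{127}{93} - 2904\right) = -169592 - \frac{269945}{93} = - \frac{16042001}{93}$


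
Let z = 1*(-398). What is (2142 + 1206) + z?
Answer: 2950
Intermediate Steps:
z = -398
(2142 + 1206) + z = (2142 + 1206) - 398 = 3348 - 398 = 2950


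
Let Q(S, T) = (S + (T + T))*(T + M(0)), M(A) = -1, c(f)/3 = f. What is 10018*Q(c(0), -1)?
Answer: 40072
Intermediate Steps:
c(f) = 3*f
Q(S, T) = (-1 + T)*(S + 2*T) (Q(S, T) = (S + (T + T))*(T - 1) = (S + 2*T)*(-1 + T) = (-1 + T)*(S + 2*T))
10018*Q(c(0), -1) = 10018*(-3*0 - 2*(-1) + 2*(-1)**2 + (3*0)*(-1)) = 10018*(-1*0 + 2 + 2*1 + 0*(-1)) = 10018*(0 + 2 + 2 + 0) = 10018*4 = 40072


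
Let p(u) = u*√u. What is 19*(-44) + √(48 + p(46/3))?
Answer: -836 + √(432 + 46*√138)/3 ≈ -825.61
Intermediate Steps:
p(u) = u^(3/2)
19*(-44) + √(48 + p(46/3)) = 19*(-44) + √(48 + (46/3)^(3/2)) = -836 + √(48 + (46*(⅓))^(3/2)) = -836 + √(48 + (46/3)^(3/2)) = -836 + √(48 + 46*√138/9)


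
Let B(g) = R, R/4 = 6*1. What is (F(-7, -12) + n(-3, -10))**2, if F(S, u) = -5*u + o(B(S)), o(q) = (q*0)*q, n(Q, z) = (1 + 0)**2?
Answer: 3721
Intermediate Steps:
R = 24 (R = 4*(6*1) = 4*6 = 24)
B(g) = 24
n(Q, z) = 1 (n(Q, z) = 1**2 = 1)
o(q) = 0 (o(q) = 0*q = 0)
F(S, u) = -5*u (F(S, u) = -5*u + 0 = -5*u)
(F(-7, -12) + n(-3, -10))**2 = (-5*(-12) + 1)**2 = (60 + 1)**2 = 61**2 = 3721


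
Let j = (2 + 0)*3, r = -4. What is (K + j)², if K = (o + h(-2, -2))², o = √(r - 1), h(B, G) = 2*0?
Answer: 1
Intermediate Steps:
h(B, G) = 0
o = I*√5 (o = √(-4 - 1) = √(-5) = I*√5 ≈ 2.2361*I)
j = 6 (j = 2*3 = 6)
K = -5 (K = (I*√5 + 0)² = (I*√5)² = -5)
(K + j)² = (-5 + 6)² = 1² = 1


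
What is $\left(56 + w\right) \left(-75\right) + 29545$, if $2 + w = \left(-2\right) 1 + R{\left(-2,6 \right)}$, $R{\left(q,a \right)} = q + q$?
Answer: $25945$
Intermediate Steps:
$R{\left(q,a \right)} = 2 q$
$w = -8$ ($w = -2 + \left(\left(-2\right) 1 + 2 \left(-2\right)\right) = -2 - 6 = -8$)
$\left(56 + w\right) \left(-75\right) + 29545 = \left(56 - 8\right) \left(-75\right) + 29545 = 48 \left(-75\right) + 29545 = -3600 + 29545 = 25945$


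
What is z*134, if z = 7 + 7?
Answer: 1876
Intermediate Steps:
z = 14
z*134 = 14*134 = 1876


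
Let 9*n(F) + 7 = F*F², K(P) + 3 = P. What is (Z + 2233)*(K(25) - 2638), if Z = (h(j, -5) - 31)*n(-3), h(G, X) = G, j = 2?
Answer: -18384376/3 ≈ -6.1281e+6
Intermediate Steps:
K(P) = -3 + P
n(F) = -7/9 + F³/9 (n(F) = -7/9 + (F*F²)/9 = -7/9 + F³/9)
Z = 986/9 (Z = (2 - 31)*(-7/9 + (⅑)*(-3)³) = -29*(-7/9 + (⅑)*(-27)) = -29*(-7/9 - 3) = -29*(-34/9) = 986/9 ≈ 109.56)
(Z + 2233)*(K(25) - 2638) = (986/9 + 2233)*((-3 + 25) - 2638) = 21083*(22 - 2638)/9 = (21083/9)*(-2616) = -18384376/3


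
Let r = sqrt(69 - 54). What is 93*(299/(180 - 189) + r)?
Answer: -9269/3 + 93*sqrt(15) ≈ -2729.5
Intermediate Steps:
r = sqrt(15) ≈ 3.8730
93*(299/(180 - 189) + r) = 93*(299/(180 - 189) + sqrt(15)) = 93*(299/(-9) + sqrt(15)) = 93*(299*(-1/9) + sqrt(15)) = 93*(-299/9 + sqrt(15)) = -9269/3 + 93*sqrt(15)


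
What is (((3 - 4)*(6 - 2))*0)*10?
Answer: 0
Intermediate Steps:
(((3 - 4)*(6 - 2))*0)*10 = (-1*4*0)*10 = -4*0*10 = 0*10 = 0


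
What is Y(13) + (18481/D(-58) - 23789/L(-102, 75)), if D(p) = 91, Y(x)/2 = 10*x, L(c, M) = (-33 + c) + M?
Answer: 4693259/5460 ≈ 859.57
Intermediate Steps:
L(c, M) = -33 + M + c
Y(x) = 20*x (Y(x) = 2*(10*x) = 20*x)
Y(13) + (18481/D(-58) - 23789/L(-102, 75)) = 20*13 + (18481/91 - 23789/(-33 + 75 - 102)) = 260 + (18481*(1/91) - 23789/(-60)) = 260 + (18481/91 - 23789*(-1/60)) = 260 + (18481/91 + 23789/60) = 260 + 3273659/5460 = 4693259/5460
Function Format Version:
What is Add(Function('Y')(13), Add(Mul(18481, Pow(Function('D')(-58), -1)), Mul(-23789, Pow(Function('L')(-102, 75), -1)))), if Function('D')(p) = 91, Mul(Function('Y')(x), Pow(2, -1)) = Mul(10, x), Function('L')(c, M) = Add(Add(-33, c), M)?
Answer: Rational(4693259, 5460) ≈ 859.57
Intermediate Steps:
Function('L')(c, M) = Add(-33, M, c)
Function('Y')(x) = Mul(20, x) (Function('Y')(x) = Mul(2, Mul(10, x)) = Mul(20, x))
Add(Function('Y')(13), Add(Mul(18481, Pow(Function('D')(-58), -1)), Mul(-23789, Pow(Function('L')(-102, 75), -1)))) = Add(Mul(20, 13), Add(Mul(18481, Pow(91, -1)), Mul(-23789, Pow(Add(-33, 75, -102), -1)))) = Add(260, Add(Mul(18481, Rational(1, 91)), Mul(-23789, Pow(-60, -1)))) = Add(260, Add(Rational(18481, 91), Mul(-23789, Rational(-1, 60)))) = Add(260, Add(Rational(18481, 91), Rational(23789, 60))) = Add(260, Rational(3273659, 5460)) = Rational(4693259, 5460)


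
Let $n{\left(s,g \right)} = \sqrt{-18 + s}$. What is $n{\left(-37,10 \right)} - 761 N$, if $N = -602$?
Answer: $458122 + i \sqrt{55} \approx 4.5812 \cdot 10^{5} + 7.4162 i$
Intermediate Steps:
$n{\left(-37,10 \right)} - 761 N = \sqrt{-18 - 37} - -458122 = \sqrt{-55} + 458122 = i \sqrt{55} + 458122 = 458122 + i \sqrt{55}$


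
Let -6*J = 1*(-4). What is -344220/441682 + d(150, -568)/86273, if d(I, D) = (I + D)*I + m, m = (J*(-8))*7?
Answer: -86110264382/57157846779 ≈ -1.5065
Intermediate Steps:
J = 2/3 (J = -(-4)/6 = -1/6*(-4) = 2/3 ≈ 0.66667)
m = -112/3 (m = ((2/3)*(-8))*7 = -16/3*7 = -112/3 ≈ -37.333)
d(I, D) = -112/3 + I*(D + I) (d(I, D) = (I + D)*I - 112/3 = (D + I)*I - 112/3 = I*(D + I) - 112/3 = -112/3 + I*(D + I))
-344220/441682 + d(150, -568)/86273 = -344220/441682 + (-112/3 + 150**2 - 568*150)/86273 = -344220*1/441682 + (-112/3 + 22500 - 85200)*(1/86273) = -172110/220841 - 188212/3*1/86273 = -172110/220841 - 188212/258819 = -86110264382/57157846779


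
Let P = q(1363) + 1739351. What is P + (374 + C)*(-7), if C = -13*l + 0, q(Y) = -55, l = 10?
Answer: 1737588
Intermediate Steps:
C = -130 (C = -13*10 + 0 = -130 + 0 = -130)
P = 1739296 (P = -55 + 1739351 = 1739296)
P + (374 + C)*(-7) = 1739296 + (374 - 130)*(-7) = 1739296 + 244*(-7) = 1739296 - 1708 = 1737588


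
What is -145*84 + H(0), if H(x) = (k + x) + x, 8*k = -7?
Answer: -97447/8 ≈ -12181.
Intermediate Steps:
k = -7/8 (k = (1/8)*(-7) = -7/8 ≈ -0.87500)
H(x) = -7/8 + 2*x (H(x) = (-7/8 + x) + x = -7/8 + 2*x)
-145*84 + H(0) = -145*84 + (-7/8 + 2*0) = -12180 + (-7/8 + 0) = -12180 - 7/8 = -97447/8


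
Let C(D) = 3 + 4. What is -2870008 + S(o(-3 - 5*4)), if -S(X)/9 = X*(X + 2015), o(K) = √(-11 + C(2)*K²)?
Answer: -2903236 - 36270*√923 ≈ -4.0052e+6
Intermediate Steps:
C(D) = 7
o(K) = √(-11 + 7*K²)
S(X) = -9*X*(2015 + X) (S(X) = -9*X*(X + 2015) = -9*X*(2015 + X))
-2870008 + S(o(-3 - 5*4)) = -2870008 - 9*√(-11 + 7*(-3 - 5*4)²)*(2015 + √(-11 + 7*(-3 - 5*4)²)) = -2870008 - 9*√(-11 + 7*(-3 - 20)²)*(2015 + √(-11 + 7*(-3 - 20)²)) = -2870008 - 9*√(-11 + 7*(-23)²)*(2015 + √(-11 + 7*(-23)²)) = -2870008 - 9*√(-11 + 7*529)*(2015 + √(-11 + 7*529)) = -2870008 - 9*√(-11 + 3703)*(2015 + √(-11 + 3703)) = -2870008 - 9*√3692*(2015 + √3692) = -2870008 - 9*2*√923*(2015 + 2*√923) = -2870008 - 18*√923*(2015 + 2*√923)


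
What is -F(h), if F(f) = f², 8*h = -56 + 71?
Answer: -225/64 ≈ -3.5156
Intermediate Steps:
h = 15/8 (h = (-56 + 71)/8 = (⅛)*15 = 15/8 ≈ 1.8750)
-F(h) = -(15/8)² = -1*225/64 = -225/64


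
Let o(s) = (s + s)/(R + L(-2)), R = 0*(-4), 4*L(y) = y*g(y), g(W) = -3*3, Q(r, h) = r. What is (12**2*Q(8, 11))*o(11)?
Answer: 5632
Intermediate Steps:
g(W) = -9
L(y) = -9*y/4 (L(y) = (y*(-9))/4 = (-9*y)/4 = -9*y/4)
R = 0
o(s) = 4*s/9 (o(s) = (s + s)/(0 - 9/4*(-2)) = (2*s)/(0 + 9/2) = (2*s)/(9/2) = (2*s)*(2/9) = 4*s/9)
(12**2*Q(8, 11))*o(11) = (12**2*8)*((4/9)*11) = (144*8)*(44/9) = 1152*(44/9) = 5632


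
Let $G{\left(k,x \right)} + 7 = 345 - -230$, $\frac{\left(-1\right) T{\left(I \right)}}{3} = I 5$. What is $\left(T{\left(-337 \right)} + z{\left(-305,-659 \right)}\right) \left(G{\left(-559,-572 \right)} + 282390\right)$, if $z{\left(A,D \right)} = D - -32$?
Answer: $1252938024$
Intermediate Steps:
$T{\left(I \right)} = - 15 I$ ($T{\left(I \right)} = - 3 I 5 = - 3 \cdot 5 I = - 15 I$)
$z{\left(A,D \right)} = 32 + D$ ($z{\left(A,D \right)} = D + 32 = 32 + D$)
$G{\left(k,x \right)} = 568$ ($G{\left(k,x \right)} = -7 + \left(345 - -230\right) = -7 + \left(345 + 230\right) = -7 + 575 = 568$)
$\left(T{\left(-337 \right)} + z{\left(-305,-659 \right)}\right) \left(G{\left(-559,-572 \right)} + 282390\right) = \left(\left(-15\right) \left(-337\right) + \left(32 - 659\right)\right) \left(568 + 282390\right) = \left(5055 - 627\right) 282958 = 4428 \cdot 282958 = 1252938024$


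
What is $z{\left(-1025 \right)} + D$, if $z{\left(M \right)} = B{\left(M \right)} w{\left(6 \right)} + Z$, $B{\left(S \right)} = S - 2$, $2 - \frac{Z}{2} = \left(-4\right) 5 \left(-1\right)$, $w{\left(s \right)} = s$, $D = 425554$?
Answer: $419356$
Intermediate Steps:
$Z = -36$ ($Z = 4 - 2 \left(-4\right) 5 \left(-1\right) = 4 - 2 \left(\left(-20\right) \left(-1\right)\right) = 4 - 40 = -36$)
$B{\left(S \right)} = -2 + S$
$z{\left(M \right)} = -48 + 6 M$ ($z{\left(M \right)} = \left(-2 + M\right) 6 - 36 = \left(-12 + 6 M\right) - 36 = -48 + 6 M$)
$z{\left(-1025 \right)} + D = \left(-48 + 6 \left(-1025\right)\right) + 425554 = \left(-48 - 6150\right) + 425554 = -6198 + 425554 = 419356$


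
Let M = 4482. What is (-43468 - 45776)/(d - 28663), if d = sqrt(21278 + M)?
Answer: 2558000772/821541809 + 356976*sqrt(1610)/821541809 ≈ 3.1311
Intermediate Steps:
d = 4*sqrt(1610) (d = sqrt(21278 + 4482) = sqrt(25760) = 4*sqrt(1610) ≈ 160.50)
(-43468 - 45776)/(d - 28663) = (-43468 - 45776)/(4*sqrt(1610) - 28663) = -89244/(-28663 + 4*sqrt(1610))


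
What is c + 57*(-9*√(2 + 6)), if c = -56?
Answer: -56 - 1026*√2 ≈ -1507.0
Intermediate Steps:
c + 57*(-9*√(2 + 6)) = -56 + 57*(-9*√(2 + 6)) = -56 + 57*(-18*√2) = -56 - 1026*√2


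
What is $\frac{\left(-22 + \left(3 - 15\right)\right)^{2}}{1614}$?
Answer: $\frac{578}{807} \approx 0.71623$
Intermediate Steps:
$\frac{\left(-22 + \left(3 - 15\right)\right)^{2}}{1614} = \left(-22 + \left(3 - 15\right)\right)^{2} \cdot \frac{1}{1614} = \left(-22 - 12\right)^{2} \cdot \frac{1}{1614} = \left(-34\right)^{2} \cdot \frac{1}{1614} = 1156 \cdot \frac{1}{1614} = \frac{578}{807}$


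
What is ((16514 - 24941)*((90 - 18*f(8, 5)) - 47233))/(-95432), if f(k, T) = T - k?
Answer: -396819003/95432 ≈ -4158.1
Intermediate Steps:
((16514 - 24941)*((90 - 18*f(8, 5)) - 47233))/(-95432) = ((16514 - 24941)*((90 - 18*(5 - 1*8)) - 47233))/(-95432) = -8427*((90 - 18*(5 - 8)) - 47233)*(-1/95432) = -8427*((90 - 18*(-3)) - 47233)*(-1/95432) = -8427*((90 + 54) - 47233)*(-1/95432) = -8427*(144 - 47233)*(-1/95432) = -8427*(-47089)*(-1/95432) = 396819003*(-1/95432) = -396819003/95432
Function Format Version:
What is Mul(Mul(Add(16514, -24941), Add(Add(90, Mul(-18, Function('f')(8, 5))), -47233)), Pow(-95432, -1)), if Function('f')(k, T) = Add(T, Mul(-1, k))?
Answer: Rational(-396819003, 95432) ≈ -4158.1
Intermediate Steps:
Mul(Mul(Add(16514, -24941), Add(Add(90, Mul(-18, Function('f')(8, 5))), -47233)), Pow(-95432, -1)) = Mul(Mul(Add(16514, -24941), Add(Add(90, Mul(-18, Add(5, Mul(-1, 8)))), -47233)), Pow(-95432, -1)) = Mul(Mul(-8427, Add(Add(90, Mul(-18, Add(5, -8))), -47233)), Rational(-1, 95432)) = Mul(Mul(-8427, Add(Add(90, Mul(-18, -3)), -47233)), Rational(-1, 95432)) = Mul(Mul(-8427, Add(Add(90, 54), -47233)), Rational(-1, 95432)) = Mul(Mul(-8427, Add(144, -47233)), Rational(-1, 95432)) = Mul(Mul(-8427, -47089), Rational(-1, 95432)) = Mul(396819003, Rational(-1, 95432)) = Rational(-396819003, 95432)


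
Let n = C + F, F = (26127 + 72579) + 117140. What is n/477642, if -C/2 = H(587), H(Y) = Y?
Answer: 107336/238821 ≈ 0.44944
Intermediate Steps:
C = -1174 (C = -2*587 = -1174)
F = 215846 (F = 98706 + 117140 = 215846)
n = 214672 (n = -1174 + 215846 = 214672)
n/477642 = 214672/477642 = 214672*(1/477642) = 107336/238821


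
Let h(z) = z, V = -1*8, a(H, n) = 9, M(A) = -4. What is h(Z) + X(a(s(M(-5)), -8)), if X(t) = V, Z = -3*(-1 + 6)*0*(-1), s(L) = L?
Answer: -8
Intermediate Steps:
Z = 0 (Z = -15*0*(-1) = -3*0*(-1) = 0*(-1) = 0)
V = -8
X(t) = -8
h(Z) + X(a(s(M(-5)), -8)) = 0 - 8 = -8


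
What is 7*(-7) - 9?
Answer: -58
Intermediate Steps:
7*(-7) - 9 = -49 - 9 = -58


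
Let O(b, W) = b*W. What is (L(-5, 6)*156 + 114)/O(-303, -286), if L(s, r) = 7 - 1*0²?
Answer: 201/14443 ≈ 0.013917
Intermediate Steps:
L(s, r) = 7 (L(s, r) = 7 - 1*0 = 7 + 0 = 7)
O(b, W) = W*b
(L(-5, 6)*156 + 114)/O(-303, -286) = (7*156 + 114)/((-286*(-303))) = (1092 + 114)/86658 = 1206*(1/86658) = 201/14443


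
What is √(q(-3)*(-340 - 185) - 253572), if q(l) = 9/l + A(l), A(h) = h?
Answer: I*√250422 ≈ 500.42*I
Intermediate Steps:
q(l) = l + 9/l (q(l) = 9/l + l = l + 9/l)
√(q(-3)*(-340 - 185) - 253572) = √((-3 + 9/(-3))*(-340 - 185) - 253572) = √((-3 + 9*(-⅓))*(-525) - 253572) = √((-3 - 3)*(-525) - 253572) = √(-6*(-525) - 253572) = √(3150 - 253572) = √(-250422) = I*√250422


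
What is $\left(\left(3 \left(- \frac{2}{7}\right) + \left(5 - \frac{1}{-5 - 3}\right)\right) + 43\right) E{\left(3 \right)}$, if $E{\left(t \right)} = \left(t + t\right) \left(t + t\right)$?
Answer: $\frac{23823}{14} \approx 1701.6$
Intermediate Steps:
$E{\left(t \right)} = 4 t^{2}$ ($E{\left(t \right)} = 2 t 2 t = 4 t^{2}$)
$\left(\left(3 \left(- \frac{2}{7}\right) + \left(5 - \frac{1}{-5 - 3}\right)\right) + 43\right) E{\left(3 \right)} = \left(\left(3 \left(- \frac{2}{7}\right) + \left(5 - \frac{1}{-5 - 3}\right)\right) + 43\right) 4 \cdot 3^{2} = \left(\left(3 \left(\left(-2\right) \frac{1}{7}\right) + \left(5 - \frac{1}{-8}\right)\right) + 43\right) 4 \cdot 9 = \left(\left(3 \left(- \frac{2}{7}\right) + \left(5 - - \frac{1}{8}\right)\right) + 43\right) 36 = \left(\left(- \frac{6}{7} + \left(5 + \frac{1}{8}\right)\right) + 43\right) 36 = \left(\left(- \frac{6}{7} + \frac{41}{8}\right) + 43\right) 36 = \left(\frac{239}{56} + 43\right) 36 = \frac{2647}{56} \cdot 36 = \frac{23823}{14}$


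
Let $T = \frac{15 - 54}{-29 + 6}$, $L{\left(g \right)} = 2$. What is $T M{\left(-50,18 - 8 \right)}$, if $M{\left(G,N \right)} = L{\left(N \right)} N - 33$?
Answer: $- \frac{507}{23} \approx -22.043$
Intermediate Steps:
$T = \frac{39}{23}$ ($T = - \frac{39}{-23} = \left(-39\right) \left(- \frac{1}{23}\right) = \frac{39}{23} \approx 1.6957$)
$M{\left(G,N \right)} = -33 + 2 N$ ($M{\left(G,N \right)} = 2 N - 33 = -33 + 2 N$)
$T M{\left(-50,18 - 8 \right)} = \frac{39 \left(-33 + 2 \left(18 - 8\right)\right)}{23} = \frac{39 \left(-33 + 2 \cdot 10\right)}{23} = \frac{39 \left(-33 + 20\right)}{23} = \frac{39}{23} \left(-13\right) = - \frac{507}{23}$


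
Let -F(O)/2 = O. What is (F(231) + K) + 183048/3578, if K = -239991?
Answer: -430078893/1789 ≈ -2.4040e+5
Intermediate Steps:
F(O) = -2*O
(F(231) + K) + 183048/3578 = (-2*231 - 239991) + 183048/3578 = (-462 - 239991) + 183048*(1/3578) = -240453 + 91524/1789 = -430078893/1789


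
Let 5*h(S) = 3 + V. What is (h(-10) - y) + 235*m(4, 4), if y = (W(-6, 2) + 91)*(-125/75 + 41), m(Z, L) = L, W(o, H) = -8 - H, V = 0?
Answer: -11227/5 ≈ -2245.4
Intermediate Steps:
h(S) = ⅗ (h(S) = (3 + 0)/5 = (⅕)*3 = ⅗)
y = 3186 (y = ((-8 - 1*2) + 91)*(-125/75 + 41) = ((-8 - 2) + 91)*(-125*1/75 + 41) = (-10 + 91)*(-5/3 + 41) = 81*(118/3) = 3186)
(h(-10) - y) + 235*m(4, 4) = (⅗ - 1*3186) + 235*4 = (⅗ - 3186) + 940 = -15927/5 + 940 = -11227/5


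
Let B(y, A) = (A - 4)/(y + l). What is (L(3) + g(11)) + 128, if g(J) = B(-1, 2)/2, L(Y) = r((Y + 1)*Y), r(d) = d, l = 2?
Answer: 139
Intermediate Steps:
B(y, A) = (-4 + A)/(2 + y) (B(y, A) = (A - 4)/(y + 2) = (-4 + A)/(2 + y))
L(Y) = Y*(1 + Y) (L(Y) = (Y + 1)*Y = (1 + Y)*Y = Y*(1 + Y))
g(J) = -1 (g(J) = ((-4 + 2)/(2 - 1))/2 = (-2/1)*(½) = (1*(-2))*(½) = -2*½ = -1)
(L(3) + g(11)) + 128 = (3*(1 + 3) - 1) + 128 = (3*4 - 1) + 128 = (12 - 1) + 128 = 11 + 128 = 139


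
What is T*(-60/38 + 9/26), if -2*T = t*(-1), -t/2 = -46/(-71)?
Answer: 14007/17537 ≈ 0.79871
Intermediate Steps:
t = -92/71 (t = -(-92)/(-71) = -(-92)*(-1)/71 = -2*46/71 = -92/71 ≈ -1.2958)
T = -46/71 (T = -(-46)*(-1)/71 = -½*92/71 = -46/71 ≈ -0.64789)
T*(-60/38 + 9/26) = -46*(-60/38 + 9/26)/71 = -46*(-60*1/38 + 9*(1/26))/71 = -46*(-30/19 + 9/26)/71 = -46/71*(-609/494) = 14007/17537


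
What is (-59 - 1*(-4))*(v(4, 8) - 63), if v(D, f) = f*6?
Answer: 825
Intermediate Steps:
v(D, f) = 6*f
(-59 - 1*(-4))*(v(4, 8) - 63) = (-59 - 1*(-4))*(6*8 - 63) = (-59 + 4)*(48 - 63) = -55*(-15) = 825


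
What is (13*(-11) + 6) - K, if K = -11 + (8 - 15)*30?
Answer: 84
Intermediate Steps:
K = -221 (K = -11 - 7*30 = -11 - 210 = -221)
(13*(-11) + 6) - K = (13*(-11) + 6) - 1*(-221) = (-143 + 6) + 221 = -137 + 221 = 84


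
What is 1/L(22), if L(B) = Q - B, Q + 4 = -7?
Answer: -1/33 ≈ -0.030303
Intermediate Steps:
Q = -11 (Q = -4 - 7 = -11)
L(B) = -11 - B
1/L(22) = 1/(-11 - 1*22) = 1/(-11 - 22) = 1/(-33) = -1/33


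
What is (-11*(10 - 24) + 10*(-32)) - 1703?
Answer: -1869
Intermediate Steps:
(-11*(10 - 24) + 10*(-32)) - 1703 = (-11*(-14) - 320) - 1703 = (154 - 320) - 1703 = -166 - 1703 = -1869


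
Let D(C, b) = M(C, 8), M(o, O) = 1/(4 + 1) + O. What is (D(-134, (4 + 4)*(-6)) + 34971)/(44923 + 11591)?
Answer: 87448/141285 ≈ 0.61895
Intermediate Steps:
M(o, O) = ⅕ + O (M(o, O) = 1/5 + O = ⅕ + O)
D(C, b) = 41/5 (D(C, b) = ⅕ + 8 = 41/5)
(D(-134, (4 + 4)*(-6)) + 34971)/(44923 + 11591) = (41/5 + 34971)/(44923 + 11591) = (174896/5)/56514 = (174896/5)*(1/56514) = 87448/141285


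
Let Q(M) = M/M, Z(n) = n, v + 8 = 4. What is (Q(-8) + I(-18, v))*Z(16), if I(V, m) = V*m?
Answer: 1168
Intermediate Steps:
v = -4 (v = -8 + 4 = -4)
Q(M) = 1
(Q(-8) + I(-18, v))*Z(16) = (1 - 18*(-4))*16 = (1 + 72)*16 = 73*16 = 1168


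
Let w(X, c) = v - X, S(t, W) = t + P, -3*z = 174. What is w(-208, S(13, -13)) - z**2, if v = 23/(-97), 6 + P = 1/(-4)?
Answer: -306155/97 ≈ -3156.2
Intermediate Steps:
P = -25/4 (P = -6 + 1/(-4) = -6 - 1/4 = -25/4 ≈ -6.2500)
z = -58 (z = -1/3*174 = -58)
S(t, W) = -25/4 + t (S(t, W) = t - 25/4 = -25/4 + t)
v = -23/97 (v = 23*(-1/97) = -23/97 ≈ -0.23711)
w(X, c) = -23/97 - X
w(-208, S(13, -13)) - z**2 = (-23/97 - 1*(-208)) - 1*(-58)**2 = (-23/97 + 208) - 1*3364 = 20153/97 - 3364 = -306155/97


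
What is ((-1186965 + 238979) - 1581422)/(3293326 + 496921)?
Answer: -2529408/3790247 ≈ -0.66735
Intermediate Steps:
((-1186965 + 238979) - 1581422)/(3293326 + 496921) = (-947986 - 1581422)/3790247 = -2529408*1/3790247 = -2529408/3790247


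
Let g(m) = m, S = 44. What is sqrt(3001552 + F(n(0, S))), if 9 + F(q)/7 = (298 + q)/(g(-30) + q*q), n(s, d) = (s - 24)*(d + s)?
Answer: 2*sqrt(233264730112674873)/557553 ≈ 1732.5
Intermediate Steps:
n(s, d) = (-24 + s)*(d + s)
F(q) = -63 + 7*(298 + q)/(-30 + q**2) (F(q) = -63 + 7*((298 + q)/(-30 + q*q)) = -63 + 7*((298 + q)/(-30 + q**2)) = -63 + 7*(298 + q)/(-30 + q**2))
sqrt(3001552 + F(n(0, S))) = sqrt(3001552 + 7*(568 + (0**2 - 24*44 - 24*0 + 44*0) - 9*(0**2 - 24*44 - 24*0 + 44*0)**2)/(-30 + (0**2 - 24*44 - 24*0 + 44*0)**2)) = sqrt(3001552 + 7*(568 + (0 - 1056 + 0 + 0) - 9*(0 - 1056 + 0 + 0)**2)/(-30 + (0 - 1056 + 0 + 0)**2)) = sqrt(3001552 + 7*(568 - 1056 - 9*(-1056)**2)/(-30 + (-1056)**2)) = sqrt(3001552 + 7*(568 - 1056 - 9*1115136)/(-30 + 1115136)) = sqrt(3001552 + 7*(568 - 1056 - 10036224)/1115106) = sqrt(3001552 + 7*(1/1115106)*(-10036712)) = sqrt(3001552 - 35128492/557553) = sqrt(1673489193764/557553) = 2*sqrt(233264730112674873)/557553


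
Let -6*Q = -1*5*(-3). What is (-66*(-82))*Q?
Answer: -13530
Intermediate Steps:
Q = -5/2 (Q = -(-1*5)*(-3)/6 = -(-5)*(-3)/6 = -⅙*15 = -5/2 ≈ -2.5000)
(-66*(-82))*Q = -66*(-82)*(-5/2) = 5412*(-5/2) = -13530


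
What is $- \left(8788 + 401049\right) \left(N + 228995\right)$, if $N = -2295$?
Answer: $-92910047900$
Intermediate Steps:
$- \left(8788 + 401049\right) \left(N + 228995\right) = - \left(8788 + 401049\right) \left(-2295 + 228995\right) = - 409837 \cdot 226700 = \left(-1\right) 92910047900 = -92910047900$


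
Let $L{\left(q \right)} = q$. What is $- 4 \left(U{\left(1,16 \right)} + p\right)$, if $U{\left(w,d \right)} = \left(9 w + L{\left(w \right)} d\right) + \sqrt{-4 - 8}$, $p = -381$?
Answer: $1424 - 8 i \sqrt{3} \approx 1424.0 - 13.856 i$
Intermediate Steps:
$U{\left(w,d \right)} = 9 w + d w + 2 i \sqrt{3}$ ($U{\left(w,d \right)} = \left(9 w + w d\right) + \sqrt{-4 - 8} = \left(9 w + d w\right) + \sqrt{-12} = \left(9 w + d w\right) + 2 i \sqrt{3} = 9 w + d w + 2 i \sqrt{3}$)
$- 4 \left(U{\left(1,16 \right)} + p\right) = - 4 \left(\left(9 \cdot 1 + 16 \cdot 1 + 2 i \sqrt{3}\right) - 381\right) = - 4 \left(\left(9 + 16 + 2 i \sqrt{3}\right) - 381\right) = - 4 \left(\left(25 + 2 i \sqrt{3}\right) - 381\right) = - 4 \left(-356 + 2 i \sqrt{3}\right) = 1424 - 8 i \sqrt{3}$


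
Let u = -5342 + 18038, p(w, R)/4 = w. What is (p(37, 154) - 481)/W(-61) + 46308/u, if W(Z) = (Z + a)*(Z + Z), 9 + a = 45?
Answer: 2854409/806725 ≈ 3.5383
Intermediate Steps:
a = 36 (a = -9 + 45 = 36)
p(w, R) = 4*w
W(Z) = 2*Z*(36 + Z) (W(Z) = (Z + 36)*(Z + Z) = (36 + Z)*(2*Z) = 2*Z*(36 + Z))
u = 12696
(p(37, 154) - 481)/W(-61) + 46308/u = (4*37 - 481)/((2*(-61)*(36 - 61))) + 46308/12696 = (148 - 481)/((2*(-61)*(-25))) + 46308*(1/12696) = -333/3050 + 3859/1058 = 2854409/806725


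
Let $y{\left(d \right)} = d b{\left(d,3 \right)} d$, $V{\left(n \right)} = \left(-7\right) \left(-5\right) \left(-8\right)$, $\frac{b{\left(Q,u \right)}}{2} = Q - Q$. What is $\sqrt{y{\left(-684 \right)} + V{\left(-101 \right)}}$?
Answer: $2 i \sqrt{70} \approx 16.733 i$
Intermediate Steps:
$b{\left(Q,u \right)} = 0$ ($b{\left(Q,u \right)} = 2 \left(Q - Q\right) = 2 \cdot 0 = 0$)
$V{\left(n \right)} = -280$ ($V{\left(n \right)} = 35 \left(-8\right) = -280$)
$y{\left(d \right)} = 0$ ($y{\left(d \right)} = d 0 d = 0 d = 0$)
$\sqrt{y{\left(-684 \right)} + V{\left(-101 \right)}} = \sqrt{0 - 280} = \sqrt{-280} = 2 i \sqrt{70}$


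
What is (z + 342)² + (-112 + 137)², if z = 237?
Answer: 335866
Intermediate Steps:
(z + 342)² + (-112 + 137)² = (237 + 342)² + (-112 + 137)² = 579² + 25² = 335241 + 625 = 335866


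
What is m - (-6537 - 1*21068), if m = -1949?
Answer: 25656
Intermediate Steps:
m - (-6537 - 1*21068) = -1949 - (-6537 - 1*21068) = -1949 - (-6537 - 21068) = -1949 - 1*(-27605) = -1949 + 27605 = 25656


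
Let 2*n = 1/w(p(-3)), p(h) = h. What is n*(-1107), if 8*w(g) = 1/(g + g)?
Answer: 26568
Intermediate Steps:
w(g) = 1/(16*g) (w(g) = 1/(8*(g + g)) = 1/(8*((2*g))) = (1/(2*g))/8 = 1/(16*g))
n = -24 (n = 1/(2*(((1/16)/(-3)))) = 1/(2*(((1/16)*(-⅓)))) = 1/(2*(-1/48)) = (½)*(-48) = -24)
n*(-1107) = -24*(-1107) = 26568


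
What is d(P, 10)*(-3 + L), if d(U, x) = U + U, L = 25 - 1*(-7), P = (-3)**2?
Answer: 522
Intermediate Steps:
P = 9
L = 32 (L = 25 + 7 = 32)
d(U, x) = 2*U
d(P, 10)*(-3 + L) = (2*9)*(-3 + 32) = 18*29 = 522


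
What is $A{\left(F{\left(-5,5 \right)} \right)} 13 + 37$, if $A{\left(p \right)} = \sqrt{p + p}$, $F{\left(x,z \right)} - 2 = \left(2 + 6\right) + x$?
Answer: $37 + 13 \sqrt{10} \approx 78.11$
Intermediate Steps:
$F{\left(x,z \right)} = 10 + x$ ($F{\left(x,z \right)} = 2 + \left(\left(2 + 6\right) + x\right) = 2 + \left(8 + x\right) = 10 + x$)
$A{\left(p \right)} = \sqrt{2} \sqrt{p}$ ($A{\left(p \right)} = \sqrt{2 p} = \sqrt{2} \sqrt{p}$)
$A{\left(F{\left(-5,5 \right)} \right)} 13 + 37 = \sqrt{2} \sqrt{10 - 5} \cdot 13 + 37 = \sqrt{2} \sqrt{5} \cdot 13 + 37 = \sqrt{10} \cdot 13 + 37 = 13 \sqrt{10} + 37 = 37 + 13 \sqrt{10}$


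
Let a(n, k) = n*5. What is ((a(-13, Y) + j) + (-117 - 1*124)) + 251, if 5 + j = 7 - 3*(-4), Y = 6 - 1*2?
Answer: -41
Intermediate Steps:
Y = 4 (Y = 6 - 2 = 4)
j = 14 (j = -5 + (7 - 3*(-4)) = -5 + (7 + 12) = -5 + 19 = 14)
a(n, k) = 5*n
((a(-13, Y) + j) + (-117 - 1*124)) + 251 = ((5*(-13) + 14) + (-117 - 1*124)) + 251 = ((-65 + 14) + (-117 - 124)) + 251 = (-51 - 241) + 251 = -292 + 251 = -41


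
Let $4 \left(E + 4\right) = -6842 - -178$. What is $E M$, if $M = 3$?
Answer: $-5010$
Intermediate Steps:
$E = -1670$ ($E = -4 + \frac{-6842 - -178}{4} = -4 + \frac{-6842 + 178}{4} = -4 + \frac{1}{4} \left(-6664\right) = -4 - 1666 = -1670$)
$E M = \left(-1670\right) 3 = -5010$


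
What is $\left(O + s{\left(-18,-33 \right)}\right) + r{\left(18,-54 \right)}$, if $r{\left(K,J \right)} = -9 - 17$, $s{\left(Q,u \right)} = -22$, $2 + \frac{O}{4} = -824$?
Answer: $-3352$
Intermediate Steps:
$O = -3304$ ($O = -8 + 4 \left(-824\right) = -8 - 3296 = -3304$)
$r{\left(K,J \right)} = -26$ ($r{\left(K,J \right)} = -9 - 17 = -26$)
$\left(O + s{\left(-18,-33 \right)}\right) + r{\left(18,-54 \right)} = \left(-3304 - 22\right) - 26 = -3326 - 26 = -3352$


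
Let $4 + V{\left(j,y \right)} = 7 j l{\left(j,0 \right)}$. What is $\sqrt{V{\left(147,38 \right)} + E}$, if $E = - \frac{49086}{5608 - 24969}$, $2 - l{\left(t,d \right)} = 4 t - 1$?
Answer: $\frac{i \sqrt{225646118590003}}{19361} \approx 775.87 i$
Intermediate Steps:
$l{\left(t,d \right)} = 3 - 4 t$ ($l{\left(t,d \right)} = 2 - \left(4 t - 1\right) = 2 - \left(-1 + 4 t\right) = 3 - 4 t$)
$V{\left(j,y \right)} = -4 + 7 j \left(3 - 4 j\right)$
$E = \frac{49086}{19361}$ ($E = - \frac{49086}{5608 - 24969} = - \frac{49086}{-19361} = \left(-49086\right) \left(- \frac{1}{19361}\right) = \frac{49086}{19361} \approx 2.5353$)
$\sqrt{V{\left(147,38 \right)} + E} = \sqrt{\left(-4 - 28 \cdot 147^{2} + 21 \cdot 147\right) + \frac{49086}{19361}} = \sqrt{\left(-4 - 605052 + 3087\right) + \frac{49086}{19361}} = \sqrt{-601969 + \frac{49086}{19361}} = \sqrt{- \frac{11654672723}{19361}} = \frac{i \sqrt{225646118590003}}{19361}$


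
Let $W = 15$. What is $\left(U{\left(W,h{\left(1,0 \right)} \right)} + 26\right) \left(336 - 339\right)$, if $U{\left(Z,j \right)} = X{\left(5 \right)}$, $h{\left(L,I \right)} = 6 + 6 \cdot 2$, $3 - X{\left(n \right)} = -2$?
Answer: $-93$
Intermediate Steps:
$X{\left(n \right)} = 5$ ($X{\left(n \right)} = 3 - -2 = 3 + 2 = 5$)
$h{\left(L,I \right)} = 18$ ($h{\left(L,I \right)} = 6 + 12 = 18$)
$U{\left(Z,j \right)} = 5$
$\left(U{\left(W,h{\left(1,0 \right)} \right)} + 26\right) \left(336 - 339\right) = \left(5 + 26\right) \left(336 - 339\right) = 31 \left(-3\right) = -93$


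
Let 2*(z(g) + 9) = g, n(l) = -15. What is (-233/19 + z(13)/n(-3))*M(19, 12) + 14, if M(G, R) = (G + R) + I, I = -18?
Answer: -16331/114 ≈ -143.25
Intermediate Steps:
z(g) = -9 + g/2
M(G, R) = -18 + G + R (M(G, R) = (G + R) - 18 = -18 + G + R)
(-233/19 + z(13)/n(-3))*M(19, 12) + 14 = (-233/19 + (-9 + (½)*13)/(-15))*(-18 + 19 + 12) + 14 = (-233*1/19 + (-9 + 13/2)*(-1/15))*13 + 14 = (-233/19 - 5/2*(-1/15))*13 + 14 = (-233/19 + ⅙)*13 + 14 = -1379/114*13 + 14 = -17927/114 + 14 = -16331/114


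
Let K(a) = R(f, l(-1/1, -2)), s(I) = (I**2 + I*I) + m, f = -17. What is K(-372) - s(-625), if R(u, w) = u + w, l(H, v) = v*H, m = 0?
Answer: -781265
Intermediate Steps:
s(I) = 2*I**2 (s(I) = (I**2 + I*I) + 0 = (I**2 + I**2) + 0 = 2*I**2 + 0 = 2*I**2)
l(H, v) = H*v
K(a) = -15 (K(a) = -17 - 1/1*(-2) = -17 - 1*1*(-2) = -17 - 1*(-2) = -17 + 2 = -15)
K(-372) - s(-625) = -15 - 2*(-625)**2 = -15 - 2*390625 = -15 - 1*781250 = -15 - 781250 = -781265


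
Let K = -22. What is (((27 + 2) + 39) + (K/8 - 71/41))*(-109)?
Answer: -1135453/164 ≈ -6923.5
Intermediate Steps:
(((27 + 2) + 39) + (K/8 - 71/41))*(-109) = (((27 + 2) + 39) + (-22/8 - 71/41))*(-109) = ((29 + 39) + (-22*⅛ - 71*1/41))*(-109) = (68 + (-11/4 - 71/41))*(-109) = (68 - 735/164)*(-109) = (10417/164)*(-109) = -1135453/164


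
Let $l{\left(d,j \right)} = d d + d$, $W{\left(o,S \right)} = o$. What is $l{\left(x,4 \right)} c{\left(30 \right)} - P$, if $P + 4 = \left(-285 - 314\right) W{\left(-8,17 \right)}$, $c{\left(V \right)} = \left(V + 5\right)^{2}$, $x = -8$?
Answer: $63812$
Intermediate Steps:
$c{\left(V \right)} = \left(5 + V\right)^{2}$
$l{\left(d,j \right)} = d + d^{2}$ ($l{\left(d,j \right)} = d^{2} + d = d + d^{2}$)
$P = 4788$ ($P = -4 + \left(-285 - 314\right) \left(-8\right) = -4 - -4792 = -4 + 4792 = 4788$)
$l{\left(x,4 \right)} c{\left(30 \right)} - P = - 8 \left(1 - 8\right) \left(5 + 30\right)^{2} - 4788 = \left(-8\right) \left(-7\right) 35^{2} - 4788 = 56 \cdot 1225 - 4788 = 68600 - 4788 = 63812$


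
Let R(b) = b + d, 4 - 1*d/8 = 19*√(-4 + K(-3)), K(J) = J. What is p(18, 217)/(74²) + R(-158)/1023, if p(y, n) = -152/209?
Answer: -57560/466829 - 152*I*√7/1023 ≈ -0.1233 - 0.39311*I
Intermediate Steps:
p(y, n) = -8/11 (p(y, n) = -152*1/209 = -8/11)
d = 32 - 152*I*√7 (d = 32 - 152*√(-4 - 3) = 32 - 152*√(-7) = 32 - 152*I*√7 ≈ 32.0 - 402.15*I)
R(b) = 32 + b - 152*I*√7 (R(b) = b + (32 - 152*I*√7) = 32 + b - 152*I*√7)
p(18, 217)/(74²) + R(-158)/1023 = -8/(11*(74²)) + (32 - 158 - 152*I*√7)/1023 = -8/11/5476 + (-126 - 152*I*√7)*(1/1023) = -8/11*1/5476 + (-42/341 - 152*I*√7/1023) = -2/15059 + (-42/341 - 152*I*√7/1023) = -57560/466829 - 152*I*√7/1023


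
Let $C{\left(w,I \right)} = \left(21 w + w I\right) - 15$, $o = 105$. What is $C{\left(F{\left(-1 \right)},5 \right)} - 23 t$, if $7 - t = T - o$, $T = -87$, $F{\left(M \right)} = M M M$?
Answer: $-4618$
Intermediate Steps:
$F{\left(M \right)} = M^{3}$ ($F{\left(M \right)} = M^{2} M = M^{3}$)
$C{\left(w,I \right)} = -15 + 21 w + I w$ ($C{\left(w,I \right)} = \left(21 w + I w\right) - 15 = -15 + 21 w + I w$)
$t = 199$ ($t = 7 - \left(-87 - 105\right) = 7 - -192 = 7 + 192 = 199$)
$C{\left(F{\left(-1 \right)},5 \right)} - 23 t = \left(-15 + 21 \left(-1\right)^{3} + 5 \left(-1\right)^{3}\right) - 4577 = \left(-15 + 21 \left(-1\right) + 5 \left(-1\right)\right) - 4577 = \left(-15 - 21 - 5\right) - 4577 = -41 - 4577 = -4618$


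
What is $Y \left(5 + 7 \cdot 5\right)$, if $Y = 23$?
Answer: $920$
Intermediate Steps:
$Y \left(5 + 7 \cdot 5\right) = 23 \left(5 + 7 \cdot 5\right) = 23 \left(5 + 35\right) = 23 \cdot 40 = 920$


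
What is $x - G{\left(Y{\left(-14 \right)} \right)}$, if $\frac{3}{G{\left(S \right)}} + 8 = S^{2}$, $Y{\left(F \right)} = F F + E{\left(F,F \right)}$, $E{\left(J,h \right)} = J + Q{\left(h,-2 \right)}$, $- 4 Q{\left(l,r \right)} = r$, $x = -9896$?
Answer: $- \frac{1318077940}{133193} \approx -9896.0$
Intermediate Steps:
$Q{\left(l,r \right)} = - \frac{r}{4}$
$E{\left(J,h \right)} = \frac{1}{2} + J$ ($E{\left(J,h \right)} = J - - \frac{1}{2} = J + \frac{1}{2} = \frac{1}{2} + J$)
$Y{\left(F \right)} = \frac{1}{2} + F + F^{2}$ ($Y{\left(F \right)} = F F + \left(\frac{1}{2} + F\right) = F^{2} + \left(\frac{1}{2} + F\right) = \frac{1}{2} + F + F^{2}$)
$G{\left(S \right)} = \frac{3}{-8 + S^{2}}$
$x - G{\left(Y{\left(-14 \right)} \right)} = -9896 - \frac{3}{-8 + \left(\frac{1}{2} - 14 + \left(-14\right)^{2}\right)^{2}} = -9896 - \frac{3}{-8 + \left(\frac{1}{2} - 14 + 196\right)^{2}} = -9896 - \frac{3}{-8 + \left(\frac{365}{2}\right)^{2}} = -9896 - \frac{3}{-8 + \frac{133225}{4}} = -9896 - \frac{3}{\frac{133193}{4}} = -9896 - 3 \cdot \frac{4}{133193} = -9896 - \frac{12}{133193} = - \frac{1318077940}{133193}$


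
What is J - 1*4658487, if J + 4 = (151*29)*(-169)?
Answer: -5398542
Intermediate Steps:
J = -740055 (J = -4 + (151*29)*(-169) = -4 + 4379*(-169) = -4 - 740051 = -740055)
J - 1*4658487 = -740055 - 1*4658487 = -740055 - 4658487 = -5398542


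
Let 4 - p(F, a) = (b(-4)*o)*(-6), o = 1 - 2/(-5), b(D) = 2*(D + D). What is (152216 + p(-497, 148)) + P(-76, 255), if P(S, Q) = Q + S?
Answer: 761323/5 ≈ 1.5226e+5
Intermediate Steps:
b(D) = 4*D (b(D) = 2*(2*D) = 4*D)
o = 7/5 (o = 1 - 2*(-1/5) = 1 + 2/5 = 7/5 ≈ 1.4000)
p(F, a) = -652/5 (p(F, a) = 4 - (4*(-4))*(7/5)*(-6) = 4 - (-16*7/5)*(-6) = 4 - (-112)*(-6)/5 = 4 - 1*672/5 = 4 - 672/5 = -652/5)
(152216 + p(-497, 148)) + P(-76, 255) = (152216 - 652/5) + (255 - 76) = 760428/5 + 179 = 761323/5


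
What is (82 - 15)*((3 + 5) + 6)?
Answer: 938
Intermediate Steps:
(82 - 15)*((3 + 5) + 6) = 67*(8 + 6) = 67*14 = 938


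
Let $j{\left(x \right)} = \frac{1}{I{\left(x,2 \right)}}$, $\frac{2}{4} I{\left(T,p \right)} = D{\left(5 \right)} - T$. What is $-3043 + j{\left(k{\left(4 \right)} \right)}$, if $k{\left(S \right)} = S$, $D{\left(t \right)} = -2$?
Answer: $- \frac{36517}{12} \approx -3043.1$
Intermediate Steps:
$I{\left(T,p \right)} = -4 - 2 T$ ($I{\left(T,p \right)} = 2 \left(-2 - T\right) = -4 - 2 T$)
$j{\left(x \right)} = \frac{1}{-4 - 2 x}$
$-3043 + j{\left(k{\left(4 \right)} \right)} = -3043 - \frac{1}{4 + 2 \cdot 4} = -3043 - \frac{1}{4 + 8} = -3043 - \frac{1}{12} = - \frac{36517}{12}$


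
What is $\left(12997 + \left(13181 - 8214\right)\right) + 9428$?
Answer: $27392$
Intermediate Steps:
$\left(12997 + \left(13181 - 8214\right)\right) + 9428 = \left(12997 + 4967\right) + 9428 = 17964 + 9428 = 27392$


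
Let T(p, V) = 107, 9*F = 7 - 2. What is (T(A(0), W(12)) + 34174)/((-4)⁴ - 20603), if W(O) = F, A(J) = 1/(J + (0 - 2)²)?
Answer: -34281/20347 ≈ -1.6848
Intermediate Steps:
F = 5/9 (F = (7 - 2)/9 = (⅑)*5 = 5/9 ≈ 0.55556)
A(J) = 1/(4 + J) (A(J) = 1/(J + (-2)²) = 1/(J + 4) = 1/(4 + J))
W(O) = 5/9
(T(A(0), W(12)) + 34174)/((-4)⁴ - 20603) = (107 + 34174)/((-4)⁴ - 20603) = 34281/(256 - 20603) = 34281/(-20347) = 34281*(-1/20347) = -34281/20347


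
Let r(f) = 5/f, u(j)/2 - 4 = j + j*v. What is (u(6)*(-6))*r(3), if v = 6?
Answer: -920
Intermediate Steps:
u(j) = 8 + 14*j (u(j) = 8 + 2*(j + j*6) = 8 + 2*(j + 6*j) = 8 + 2*(7*j) = 8 + 14*j)
(u(6)*(-6))*r(3) = ((8 + 14*6)*(-6))*(5/3) = ((8 + 84)*(-6))*(5*(⅓)) = (92*(-6))*(5/3) = -552*5/3 = -920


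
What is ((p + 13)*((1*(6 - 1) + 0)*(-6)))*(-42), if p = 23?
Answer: 45360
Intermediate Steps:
((p + 13)*((1*(6 - 1) + 0)*(-6)))*(-42) = ((23 + 13)*((1*(6 - 1) + 0)*(-6)))*(-42) = (36*((1*5 + 0)*(-6)))*(-42) = (36*((5 + 0)*(-6)))*(-42) = (36*(5*(-6)))*(-42) = (36*(-30))*(-42) = -1080*(-42) = 45360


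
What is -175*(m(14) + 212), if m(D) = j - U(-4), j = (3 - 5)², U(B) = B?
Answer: -38500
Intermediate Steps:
j = 4 (j = (-2)² = 4)
m(D) = 8 (m(D) = 4 - 1*(-4) = 4 + 4 = 8)
-175*(m(14) + 212) = -175*(8 + 212) = -175*220 = -38500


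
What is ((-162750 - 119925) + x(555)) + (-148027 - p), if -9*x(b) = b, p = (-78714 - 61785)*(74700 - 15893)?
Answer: 24785681788/3 ≈ 8.2619e+9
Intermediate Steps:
p = -8262324693 (p = -140499*58807 = -8262324693)
x(b) = -b/9
((-162750 - 119925) + x(555)) + (-148027 - p) = ((-162750 - 119925) - ⅑*555) + (-148027 - 1*(-8262324693)) = (-282675 - 185/3) + (-148027 + 8262324693) = -848210/3 + 8262176666 = 24785681788/3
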